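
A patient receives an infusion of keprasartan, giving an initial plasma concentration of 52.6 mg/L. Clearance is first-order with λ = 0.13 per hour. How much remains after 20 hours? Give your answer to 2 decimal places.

3.91 mg/L

t½ = ln 2 / λ = 0.69315 / 0.13 ≈ 5.3319 hours.
Number of half-lives: n = 20/5.3319 ≈ 3.751.
Remaining = 52.6 × (1/2)^3.751 = 52.6 × 0.074274 ≈ 3.9068 mg/L.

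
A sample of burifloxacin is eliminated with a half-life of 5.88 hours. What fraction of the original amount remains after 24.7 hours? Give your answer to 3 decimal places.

n = 24.7/5.88 ≈ 4.2007 half-lives.
Fraction remaining = (1/2)^4.2007 ≈ 0.054384.

0.054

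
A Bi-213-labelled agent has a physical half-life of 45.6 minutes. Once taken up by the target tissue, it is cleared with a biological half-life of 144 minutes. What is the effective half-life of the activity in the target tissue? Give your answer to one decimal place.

34.6 minutes

1/t_eff = 1/t_phys + 1/t_biol = 1/45.6 + 1/144 = 0.028874 per minute.
t_eff = 45.6 × 144 / (45.6 + 144) ≈ 34.633 minutes.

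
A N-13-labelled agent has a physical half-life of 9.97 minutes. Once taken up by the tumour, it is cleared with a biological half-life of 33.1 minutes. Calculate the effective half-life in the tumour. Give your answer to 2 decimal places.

7.66 minutes

1/t_eff = 1/t_phys + 1/t_biol = 1/9.97 + 1/33.1 = 0.13051 per minute.
t_eff = 9.97 × 33.1 / (9.97 + 33.1) ≈ 7.6621 minutes.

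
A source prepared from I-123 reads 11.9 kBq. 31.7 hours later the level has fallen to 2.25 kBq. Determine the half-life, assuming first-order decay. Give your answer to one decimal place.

13.2 hours

A/A₀ = 2.25/11.9 ≈ 0.18908.
n = log₂(5.2889) ≈ 2.403 half-lives elapsed in 31.7 hours.
t½ = 31.7/2.403 ≈ 13.192 hours.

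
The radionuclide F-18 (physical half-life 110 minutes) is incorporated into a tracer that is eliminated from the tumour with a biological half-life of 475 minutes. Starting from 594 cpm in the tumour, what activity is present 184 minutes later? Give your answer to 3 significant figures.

142 cpm

1/t_eff = 1/t_phys + 1/t_biol = 1/110 + 1/475 = 0.011196 per minute.
t_eff = 110 × 475 / (110 + 475) ≈ 89.316 minutes.
Remaining = 594 × (1/2)^(184/89.316) = 594 × (1/2)^2.0601 ≈ 142.44 cpm.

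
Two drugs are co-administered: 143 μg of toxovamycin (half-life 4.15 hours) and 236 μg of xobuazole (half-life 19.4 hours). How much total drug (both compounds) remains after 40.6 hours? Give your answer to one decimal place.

toxovamycin: 143 × (1/2)^(40.6/4.15) = 143 × (1/2)^9.7831 ≈ 0.1623 μg.
xobuazole: 236 × (1/2)^(40.6/19.4) = 236 × (1/2)^2.0928 ≈ 55.325 μg.
Total = 0.1623 + 55.325 ≈ 55.487 μg.

55.5 μg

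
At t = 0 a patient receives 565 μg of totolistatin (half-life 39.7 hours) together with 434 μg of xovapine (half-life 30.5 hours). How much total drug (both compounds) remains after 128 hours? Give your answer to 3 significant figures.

totolistatin: 565 × (1/2)^(128/39.7) = 565 × (1/2)^3.2242 ≈ 60.461 μg.
xovapine: 434 × (1/2)^(128/30.5) = 434 × (1/2)^4.1967 ≈ 23.667 μg.
Total = 60.461 + 23.667 ≈ 84.128 μg.

84.1 μg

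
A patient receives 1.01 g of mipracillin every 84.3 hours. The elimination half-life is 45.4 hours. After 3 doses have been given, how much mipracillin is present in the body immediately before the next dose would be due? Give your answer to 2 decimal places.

The 3 doses were given 252.9, 168.6, 84.3 hours ago.
Total = 1.01·(1/2)^(252.9/45.4) + 1.01·(1/2)^(168.6/45.4) + 1.01·(1/2)^(84.3/45.4)
      = 0.021254 + 0.076984 + 0.27884 ≈ 0.37708 g.

0.38 g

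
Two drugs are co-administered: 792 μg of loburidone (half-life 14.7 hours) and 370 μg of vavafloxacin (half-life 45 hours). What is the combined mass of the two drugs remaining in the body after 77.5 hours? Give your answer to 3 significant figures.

133 μg

loburidone: 792 × (1/2)^(77.5/14.7) = 792 × (1/2)^5.2721 ≈ 20.496 μg.
vavafloxacin: 370 × (1/2)^(77.5/45) = 370 × (1/2)^1.7222 ≈ 112.14 μg.
Total = 20.496 + 112.14 ≈ 132.64 μg.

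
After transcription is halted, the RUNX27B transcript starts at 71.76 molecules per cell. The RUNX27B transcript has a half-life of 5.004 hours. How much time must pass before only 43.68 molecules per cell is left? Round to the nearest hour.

4 hours

Fraction remaining = 43.68/71.76 ≈ 0.6087.
n = log₂(71.76/43.68) = ln(1.6429)/ln 2 ≈ 0.71621 half-lives.
t = n × t½ = 0.71621 × 5.004 ≈ 3.5839 hours.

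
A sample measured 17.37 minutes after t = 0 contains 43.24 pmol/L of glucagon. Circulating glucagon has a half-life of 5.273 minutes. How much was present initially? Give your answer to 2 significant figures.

420 pmol/L

Number of half-lives elapsed: n = 17.37/5.273 ≈ 3.2941.
A₀ = A × 2^n = 43.24 × 2^3.2941 = 43.24 × 9.8092 ≈ 424.15 pmol/L.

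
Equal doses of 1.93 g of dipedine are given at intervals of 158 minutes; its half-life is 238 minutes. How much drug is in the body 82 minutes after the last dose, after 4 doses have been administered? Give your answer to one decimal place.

The 4 doses were given 556, 398, 240, 82 minutes ago.
Total = 1.93·(1/2)^(556/238) + 1.93·(1/2)^(398/238) + 1.93·(1/2)^(240/238) + 1.93·(1/2)^(82/238)
      = 0.38222 + 0.60556 + 0.9594 + 1.52 ≈ 3.4672 g.

3.5 g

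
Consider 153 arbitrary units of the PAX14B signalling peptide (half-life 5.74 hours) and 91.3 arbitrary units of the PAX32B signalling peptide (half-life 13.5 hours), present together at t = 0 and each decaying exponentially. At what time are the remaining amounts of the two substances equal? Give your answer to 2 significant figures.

Set 153·(1/2)^(t/5.74) = 91.3·(1/2)^(t/13.5).
Taking log₂: log₂(153/91.3) = t·(1/5.74 − 1/13.5).
log₂(1.6758) = 0.74484; 1/5.74 − 1/13.5 = 0.10014.
t = 0.74484 / 0.10014 ≈ 7.4379 hours.

7.4 hours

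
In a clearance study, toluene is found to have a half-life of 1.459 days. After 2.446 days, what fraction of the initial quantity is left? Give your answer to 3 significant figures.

0.313

n = 2.446/1.459 ≈ 1.6765 half-lives.
Fraction remaining = (1/2)^1.6765 ≈ 0.31284.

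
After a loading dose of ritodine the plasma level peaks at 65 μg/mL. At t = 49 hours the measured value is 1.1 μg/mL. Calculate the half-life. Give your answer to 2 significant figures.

8.3 hours

A/A₀ = 1.1/65 ≈ 0.016923.
n = log₂(59.091) ≈ 5.8849 half-lives elapsed in 49 hours.
t½ = 49/5.8849 ≈ 8.3264 hours.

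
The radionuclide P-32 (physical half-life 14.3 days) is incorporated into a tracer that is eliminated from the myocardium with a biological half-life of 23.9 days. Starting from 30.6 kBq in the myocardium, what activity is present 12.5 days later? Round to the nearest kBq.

1/t_eff = 1/t_phys + 1/t_biol = 1/14.3 + 1/23.9 = 0.11177 per day.
t_eff = 14.3 × 23.9 / (14.3 + 23.9) ≈ 8.9469 days.
Remaining = 30.6 × (1/2)^(12.5/8.9469) = 30.6 × (1/2)^1.3971 ≈ 11.618 kBq.

12 kBq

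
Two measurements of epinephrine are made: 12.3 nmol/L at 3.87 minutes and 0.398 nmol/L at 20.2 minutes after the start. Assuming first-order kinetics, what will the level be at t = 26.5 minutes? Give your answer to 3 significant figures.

Over Δt = 20.2 − 3.87 = 16.33 minutes, the level fell by a factor of 12.3/0.398 ≈ 30.905.
n = log₂(30.905) ≈ 4.9497 half-lives, so t½ = 16.33/4.9497 ≈ 3.2992 minutes.
From t = 20.2 to t = 26.5: 0.398 × (1/2)^((26.5−20.2)/3.2992) ≈ 0.10594 nmol/L.

0.106 nmol/L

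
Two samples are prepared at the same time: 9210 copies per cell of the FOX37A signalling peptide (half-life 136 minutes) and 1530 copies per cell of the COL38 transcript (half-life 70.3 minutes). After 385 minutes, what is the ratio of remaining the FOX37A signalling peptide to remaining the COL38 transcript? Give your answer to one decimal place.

37.7

FOX37A signalling peptide: 9210 × (1/2)^(385/136) = 9210 × (1/2)^2.8309 ≈ 1294.4 copies per cell.
COL38 transcript: 1530 × (1/2)^(385/70.3) = 1530 × (1/2)^5.4765 ≈ 34.363 copies per cell.
Ratio ≈ 1294.4 / 34.363 ≈ 37.669.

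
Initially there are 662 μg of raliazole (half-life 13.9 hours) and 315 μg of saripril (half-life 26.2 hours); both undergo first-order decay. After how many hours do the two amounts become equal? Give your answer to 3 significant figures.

Set 662·(1/2)^(t/13.9) = 315·(1/2)^(t/26.2).
Taking log₂: log₂(662/315) = t·(1/13.9 − 1/26.2).
log₂(2.1016) = 1.0715; 1/13.9 − 1/26.2 = 0.033775.
t = 1.0715 / 0.033775 ≈ 31.725 hours.

31.7 hours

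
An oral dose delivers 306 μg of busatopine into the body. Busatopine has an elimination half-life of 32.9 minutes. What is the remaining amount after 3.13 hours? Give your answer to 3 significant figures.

Convert the elapsed time: 3.13 hours = 187.8 minutes.
Number of half-lives: n = 187.8/32.9 ≈ 5.7082.
Remaining = 306 × (1/2)^5.7082 = 306 × 0.019128 ≈ 5.853 μg.

5.85 μg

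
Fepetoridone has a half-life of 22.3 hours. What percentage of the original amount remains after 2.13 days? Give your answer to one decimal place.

2.13 days = 51.12 hours.
n = 51.12/22.3 ≈ 2.2924 half-lives.
Fraction remaining = (1/2)^2.2924 ≈ 0.20414, i.e. 20.414%.

20.4%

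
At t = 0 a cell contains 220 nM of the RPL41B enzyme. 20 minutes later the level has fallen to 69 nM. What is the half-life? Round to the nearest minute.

A/A₀ = 69/220 ≈ 0.31364.
n = log₂(3.1884) ≈ 1.6728 half-lives elapsed in 20 minutes.
t½ = 20/1.6728 ≈ 11.956 minutes.

12 minutes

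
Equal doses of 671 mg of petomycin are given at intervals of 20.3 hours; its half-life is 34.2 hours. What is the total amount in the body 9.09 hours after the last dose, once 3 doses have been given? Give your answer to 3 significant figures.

1170 mg

The 3 doses were given 49.69, 29.39, 9.09 hours ago.
Total = 671·(1/2)^(49.69/34.2) + 671·(1/2)^(29.39/34.2) + 671·(1/2)^(9.09/34.2)
      = 245.1 + 369.85 + 558.1 ≈ 1173.1 mg.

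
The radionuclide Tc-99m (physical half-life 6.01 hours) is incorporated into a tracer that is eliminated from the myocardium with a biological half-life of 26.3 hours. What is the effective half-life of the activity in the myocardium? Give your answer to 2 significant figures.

1/t_eff = 1/t_phys + 1/t_biol = 1/6.01 + 1/26.3 = 0.20441 per hour.
t_eff = 6.01 × 26.3 / (6.01 + 26.3) ≈ 4.8921 hours.

4.9 hours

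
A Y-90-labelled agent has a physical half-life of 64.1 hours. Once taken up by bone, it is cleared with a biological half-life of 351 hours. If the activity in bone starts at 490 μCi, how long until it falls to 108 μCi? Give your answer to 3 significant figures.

118 hours

1/t_eff = 1/t_phys + 1/t_biol = 1/64.1 + 1/351 = 0.01845 per hour.
t_eff = 64.1 × 351 / (64.1 + 351) ≈ 54.202 hours.
n = log₂(490/108) ≈ 2.1818; t = 2.1818 × 54.202 ≈ 118.25 hours.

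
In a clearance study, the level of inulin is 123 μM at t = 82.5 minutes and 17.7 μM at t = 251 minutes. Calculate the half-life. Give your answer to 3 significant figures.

Over Δt = 251 − 82.5 = 168.5 minutes, the level fell by a factor of 123/17.7 ≈ 6.9492.
n = log₂(6.9492) ≈ 2.7968 half-lives, so t½ = 168.5/2.7968 ≈ 60.247 minutes.

60.2 minutes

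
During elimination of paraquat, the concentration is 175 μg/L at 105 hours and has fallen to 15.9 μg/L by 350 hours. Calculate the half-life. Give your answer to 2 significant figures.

Over Δt = 350 − 105 = 245 hours, the level fell by a factor of 175/15.9 ≈ 11.006.
n = log₂(11.006) ≈ 3.4603 half-lives, so t½ = 245/3.4603 ≈ 70.804 hours.

71 hours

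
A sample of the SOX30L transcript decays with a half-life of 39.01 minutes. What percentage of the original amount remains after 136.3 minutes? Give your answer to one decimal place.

n = 136.3/39.01 ≈ 3.494 half-lives.
Fraction remaining = (1/2)^3.494 ≈ 0.088758, i.e. 8.8758%.

8.9%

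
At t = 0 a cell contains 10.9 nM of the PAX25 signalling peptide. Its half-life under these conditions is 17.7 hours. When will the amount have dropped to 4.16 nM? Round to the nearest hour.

Fraction remaining = 4.16/10.9 ≈ 0.38165.
n = log₂(10.9/4.16) = ln(2.6202)/ln 2 ≈ 1.3897 half-lives.
t = n × t½ = 1.3897 × 17.7 ≈ 24.597 hours.

25 hours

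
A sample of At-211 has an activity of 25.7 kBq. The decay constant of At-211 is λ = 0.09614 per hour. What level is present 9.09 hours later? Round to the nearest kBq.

t½ = ln 2 / λ = 0.69315 / 0.09614 ≈ 7.2098 hours.
Number of half-lives: n = 9.09/7.2098 ≈ 1.2608.
Remaining = 25.7 × (1/2)^1.2608 = 25.7 × 0.41732 ≈ 10.725 kBq.

11 kBq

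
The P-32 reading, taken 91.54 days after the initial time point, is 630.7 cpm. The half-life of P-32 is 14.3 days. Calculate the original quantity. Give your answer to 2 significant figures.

53000 cpm

Number of half-lives elapsed: n = 91.54/14.3 ≈ 6.4014.
A₀ = A × 2^n = 630.7 × 2^6.4014 = 630.7 × 84.53 ≈ 53313 cpm.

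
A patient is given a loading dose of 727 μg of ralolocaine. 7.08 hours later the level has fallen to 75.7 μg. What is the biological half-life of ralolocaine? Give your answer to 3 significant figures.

A/A₀ = 75.7/727 ≈ 0.10413.
n = log₂(9.6037) ≈ 3.2636 half-lives elapsed in 7.08 hours.
t½ = 7.08/3.2636 ≈ 2.1694 hours.

2.17 hours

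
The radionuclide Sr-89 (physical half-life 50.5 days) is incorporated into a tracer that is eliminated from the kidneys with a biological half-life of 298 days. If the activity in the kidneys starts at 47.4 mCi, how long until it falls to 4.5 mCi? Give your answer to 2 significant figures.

1/t_eff = 1/t_phys + 1/t_biol = 1/50.5 + 1/298 = 0.023158 per day.
t_eff = 50.5 × 298 / (50.5 + 298) ≈ 43.182 days.
n = log₂(47.4/4.5) ≈ 3.3969; t = 3.3969 × 43.182 ≈ 146.69 days.

150 days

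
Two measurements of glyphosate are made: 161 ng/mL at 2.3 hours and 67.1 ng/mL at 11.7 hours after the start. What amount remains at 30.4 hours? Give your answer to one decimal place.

11.8 ng/mL

Over Δt = 11.7 − 2.3 = 9.4 hours, the level fell by a factor of 161/67.1 ≈ 2.3994.
n = log₂(2.3994) ≈ 1.2627 half-lives, so t½ = 9.4/1.2627 ≈ 7.4445 hours.
From t = 11.7 to t = 30.4: 67.1 × (1/2)^((30.4−11.7)/7.4445) ≈ 11.764 ng/mL.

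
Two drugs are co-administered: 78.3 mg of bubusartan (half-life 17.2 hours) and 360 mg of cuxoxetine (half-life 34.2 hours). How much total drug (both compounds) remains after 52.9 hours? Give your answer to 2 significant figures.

130 mg

bubusartan: 78.3 × (1/2)^(52.9/17.2) = 78.3 × (1/2)^3.0756 ≈ 9.2879 mg.
cuxoxetine: 360 × (1/2)^(52.9/34.2) = 360 × (1/2)^1.5468 ≈ 123.22 mg.
Total = 9.2879 + 123.22 ≈ 132.51 mg.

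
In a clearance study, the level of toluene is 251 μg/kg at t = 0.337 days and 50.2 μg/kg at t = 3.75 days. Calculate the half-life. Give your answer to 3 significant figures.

1.47 days

Over Δt = 3.75 − 0.337 = 3.413 days, the level fell by a factor of 251/50.2 ≈ 5.
n = log₂(5) ≈ 2.3219 half-lives, so t½ = 3.413/2.3219 ≈ 1.4699 days.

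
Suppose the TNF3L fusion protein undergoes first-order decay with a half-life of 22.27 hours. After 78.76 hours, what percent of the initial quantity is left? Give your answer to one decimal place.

n = 78.76/22.27 ≈ 3.5366 half-lives.
Fraction remaining = (1/2)^3.5366 ≈ 0.086174, i.e. 8.6174%.

8.6%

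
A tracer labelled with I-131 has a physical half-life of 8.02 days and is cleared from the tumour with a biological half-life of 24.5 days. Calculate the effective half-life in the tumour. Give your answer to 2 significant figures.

6.0 days

1/t_eff = 1/t_phys + 1/t_biol = 1/8.02 + 1/24.5 = 0.1655 per day.
t_eff = 8.02 × 24.5 / (8.02 + 24.5) ≈ 6.0421 days.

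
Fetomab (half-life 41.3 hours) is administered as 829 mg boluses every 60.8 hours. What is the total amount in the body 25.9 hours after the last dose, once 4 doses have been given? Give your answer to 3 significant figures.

The 4 doses were given 208.3, 147.5, 86.7, 25.9 hours ago.
Total = 829·(1/2)^(208.3/41.3) + 829·(1/2)^(147.5/41.3) + 829·(1/2)^(86.7/41.3) + 829·(1/2)^(25.9/41.3)
      = 25.135 + 69.734 + 193.47 + 536.75 ≈ 825.09 mg.

825 mg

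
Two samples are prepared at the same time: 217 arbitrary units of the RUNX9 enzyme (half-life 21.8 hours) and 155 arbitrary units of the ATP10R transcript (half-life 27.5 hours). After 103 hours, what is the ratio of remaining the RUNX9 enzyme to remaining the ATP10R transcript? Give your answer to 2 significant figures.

0.71

RUNX9 enzyme: 217 × (1/2)^(103/21.8) = 217 × (1/2)^4.7248 ≈ 8.2066 arbitrary units.
ATP10R transcript: 155 × (1/2)^(103/27.5) = 155 × (1/2)^3.7455 ≈ 11.557 arbitrary units.
Ratio ≈ 8.2066 / 11.557 ≈ 0.71011.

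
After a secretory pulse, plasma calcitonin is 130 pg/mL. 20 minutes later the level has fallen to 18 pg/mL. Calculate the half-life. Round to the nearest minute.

A/A₀ = 18/130 ≈ 0.13846.
n = log₂(7.2222) ≈ 2.8524 half-lives elapsed in 20 minutes.
t½ = 20/2.8524 ≈ 7.0115 minutes.

7 minutes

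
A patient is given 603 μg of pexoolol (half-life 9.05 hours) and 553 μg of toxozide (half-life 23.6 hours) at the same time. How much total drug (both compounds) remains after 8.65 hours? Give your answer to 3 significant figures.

740 μg

pexoolol: 603 × (1/2)^(8.65/9.05) = 603 × (1/2)^0.9558 ≈ 310.88 μg.
toxozide: 553 × (1/2)^(8.65/23.6) = 553 × (1/2)^0.36653 ≈ 428.93 μg.
Total = 310.88 + 428.93 ≈ 739.81 μg.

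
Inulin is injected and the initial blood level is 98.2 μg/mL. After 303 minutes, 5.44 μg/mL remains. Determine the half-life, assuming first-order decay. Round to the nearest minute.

A/A₀ = 5.44/98.2 ≈ 0.055397.
n = log₂(18.051) ≈ 4.174 half-lives elapsed in 303 minutes.
t½ = 303/4.174 ≈ 72.591 minutes.

73 minutes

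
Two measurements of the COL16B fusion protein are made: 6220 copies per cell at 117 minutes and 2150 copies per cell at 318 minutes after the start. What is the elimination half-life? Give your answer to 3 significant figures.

131 minutes

Over Δt = 318 − 117 = 201 minutes, the level fell by a factor of 6220/2150 ≈ 2.893.
n = log₂(2.893) ≈ 1.5326 half-lives, so t½ = 201/1.5326 ≈ 131.15 minutes.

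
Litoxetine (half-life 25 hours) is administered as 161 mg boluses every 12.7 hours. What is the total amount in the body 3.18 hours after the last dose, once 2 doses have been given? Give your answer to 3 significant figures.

The 2 doses were given 15.88, 3.18 hours ago.
Total = 161·(1/2)^(15.88/25) + 161·(1/2)^(3.18/25)
      = 103.66 + 147.41 ≈ 251.07 mg.

251 mg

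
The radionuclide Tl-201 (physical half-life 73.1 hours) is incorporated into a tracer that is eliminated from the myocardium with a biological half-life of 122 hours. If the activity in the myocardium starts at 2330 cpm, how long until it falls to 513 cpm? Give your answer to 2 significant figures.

100 hours

1/t_eff = 1/t_phys + 1/t_biol = 1/73.1 + 1/122 = 0.021877 per hour.
t_eff = 73.1 × 122 / (73.1 + 122) ≈ 45.711 hours.
n = log₂(2330/513) ≈ 2.1833; t = 2.1833 × 45.711 ≈ 99.801 hours.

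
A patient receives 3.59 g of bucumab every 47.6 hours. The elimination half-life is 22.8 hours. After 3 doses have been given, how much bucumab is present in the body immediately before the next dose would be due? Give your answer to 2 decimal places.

1.09 g

The 3 doses were given 142.8, 95.2, 47.6 hours ago.
Total = 3.59·(1/2)^(142.8/22.8) + 3.59·(1/2)^(95.2/22.8) + 3.59·(1/2)^(47.6/22.8)
      = 0.046741 + 0.19868 + 0.84456 ≈ 1.09 g.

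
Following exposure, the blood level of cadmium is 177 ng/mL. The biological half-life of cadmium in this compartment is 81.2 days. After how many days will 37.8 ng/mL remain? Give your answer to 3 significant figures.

Fraction remaining = 37.8/177 ≈ 0.21356.
n = log₂(177/37.8) = ln(4.6825)/ln 2 ≈ 2.2273 half-lives.
t = n × t½ = 2.2273 × 81.2 ≈ 180.86 days.

181 days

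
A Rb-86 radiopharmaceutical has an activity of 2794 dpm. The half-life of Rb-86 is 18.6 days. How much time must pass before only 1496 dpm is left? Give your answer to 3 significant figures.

16.8 days

Fraction remaining = 1496/2794 ≈ 0.53543.
n = log₂(2794/1496) = ln(1.8676)/ln 2 ≈ 0.90122 half-lives.
t = n × t½ = 0.90122 × 18.6 ≈ 16.763 days.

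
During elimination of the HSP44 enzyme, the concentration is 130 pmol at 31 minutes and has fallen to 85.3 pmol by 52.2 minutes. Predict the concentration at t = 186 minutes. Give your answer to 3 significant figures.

5.97 pmol

Over Δt = 52.2 − 31 = 21.2 minutes, the level fell by a factor of 130/85.3 ≈ 1.524.
n = log₂(1.524) ≈ 0.60789 half-lives, so t½ = 21.2/0.60789 ≈ 34.875 minutes.
From t = 52.2 to t = 186: 85.3 × (1/2)^((186−52.2)/34.875) ≈ 5.9705 pmol.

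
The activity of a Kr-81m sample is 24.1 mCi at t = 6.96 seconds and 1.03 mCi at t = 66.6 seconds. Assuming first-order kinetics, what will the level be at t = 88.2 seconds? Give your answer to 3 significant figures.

Over Δt = 66.6 − 6.96 = 59.64 seconds, the level fell by a factor of 24.1/1.03 ≈ 23.398.
n = log₂(23.398) ≈ 4.5483 half-lives, so t½ = 59.64/4.5483 ≈ 13.113 seconds.
From t = 66.6 to t = 88.2: 1.03 × (1/2)^((88.2−66.6)/13.113) ≈ 0.32882 mCi.

0.329 mCi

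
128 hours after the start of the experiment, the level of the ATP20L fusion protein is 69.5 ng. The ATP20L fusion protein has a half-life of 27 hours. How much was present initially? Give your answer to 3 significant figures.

Number of half-lives elapsed: n = 128/27 ≈ 4.7407.
A₀ = A × 2^n = 69.5 × 2^4.7407 = 69.5 × 26.737 ≈ 1858.2 ng.

1860 ng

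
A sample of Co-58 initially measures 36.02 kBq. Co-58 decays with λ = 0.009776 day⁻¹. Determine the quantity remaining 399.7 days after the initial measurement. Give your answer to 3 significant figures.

0.724 kBq

t½ = ln 2 / λ = 0.69315 / 0.009776 ≈ 70.903 days.
Number of half-lives: n = 399.7/70.903 ≈ 5.6373.
Remaining = 36.02 × (1/2)^5.6373 = 36.02 × 0.020091 ≈ 0.72369 kBq.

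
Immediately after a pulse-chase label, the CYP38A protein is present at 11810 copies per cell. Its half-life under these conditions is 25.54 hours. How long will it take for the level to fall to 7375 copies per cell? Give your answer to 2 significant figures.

17 hours

Fraction remaining = 7375/11810 ≈ 0.62447.
n = log₂(11810/7375) = ln(1.6014)/ln 2 ≈ 0.67929 half-lives.
t = n × t½ = 0.67929 × 25.54 ≈ 17.349 hours.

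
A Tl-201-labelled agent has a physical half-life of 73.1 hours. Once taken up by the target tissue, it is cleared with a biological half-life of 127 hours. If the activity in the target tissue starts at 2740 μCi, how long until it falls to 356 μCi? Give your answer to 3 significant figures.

1/t_eff = 1/t_phys + 1/t_biol = 1/73.1 + 1/127 = 0.021554 per hour.
t_eff = 73.1 × 127 / (73.1 + 127) ≈ 46.395 hours.
n = log₂(2740/356) ≈ 2.9442; t = 2.9442 × 46.395 ≈ 136.6 hours.

137 hours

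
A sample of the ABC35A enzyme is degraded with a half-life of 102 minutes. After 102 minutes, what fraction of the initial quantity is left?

n = 102/102 ≈ 1 half-life.
Fraction remaining = (1/2)^1 ≈ 0.5.

0.5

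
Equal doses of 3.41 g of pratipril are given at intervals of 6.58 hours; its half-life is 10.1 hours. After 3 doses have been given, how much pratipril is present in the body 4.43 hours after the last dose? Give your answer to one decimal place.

5.1 g

The 3 doses were given 17.59, 11.01, 4.43 hours ago.
Total = 3.41·(1/2)^(17.59/10.1) + 3.41·(1/2)^(11.01/10.1) + 3.41·(1/2)^(4.43/10.1)
      = 1.0197 + 1.6018 + 2.516 ≈ 5.1376 g.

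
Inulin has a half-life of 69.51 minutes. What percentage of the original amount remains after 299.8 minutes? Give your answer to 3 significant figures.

5.03%

n = 299.8/69.51 ≈ 4.313 half-lives.
Fraction remaining = (1/2)^4.313 ≈ 0.050309, i.e. 5.0309%.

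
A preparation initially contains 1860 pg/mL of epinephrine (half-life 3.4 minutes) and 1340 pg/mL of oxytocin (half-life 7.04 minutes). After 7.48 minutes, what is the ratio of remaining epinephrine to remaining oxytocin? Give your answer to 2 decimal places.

epinephrine: 1860 × (1/2)^(7.48/3.4) = 1860 × (1/2)^2.2 ≈ 404.81 pg/mL.
oxytocin: 1340 × (1/2)^(7.48/7.04) = 1340 × (1/2)^1.0625 ≈ 641.59 pg/mL.
Ratio ≈ 404.81 / 641.59 ≈ 0.63094.

0.63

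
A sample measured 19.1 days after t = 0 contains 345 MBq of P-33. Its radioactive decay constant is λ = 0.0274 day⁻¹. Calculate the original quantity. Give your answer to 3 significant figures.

t½ = ln 2 / λ = 0.69315 / 0.0274 ≈ 25.297 days.
Number of half-lives elapsed: n = 19.1/25.297 ≈ 0.75502.
A₀ = A × 2^n = 345 × 2^0.75502 = 345 × 1.6877 ≈ 582.24 MBq.

582 MBq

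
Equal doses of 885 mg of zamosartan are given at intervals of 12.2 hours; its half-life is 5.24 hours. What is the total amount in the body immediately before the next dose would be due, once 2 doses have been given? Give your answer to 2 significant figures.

210 mg

The 2 doses were given 24.4, 12.2 hours ago.
Total = 885·(1/2)^(24.4/5.24) + 885·(1/2)^(12.2/5.24)
      = 35.091 + 176.23 ≈ 211.32 mg.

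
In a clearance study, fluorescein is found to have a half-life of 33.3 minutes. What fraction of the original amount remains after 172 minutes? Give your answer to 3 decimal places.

0.028

n = 172/33.3 ≈ 5.1652 half-lives.
Fraction remaining = (1/2)^5.1652 ≈ 0.02787.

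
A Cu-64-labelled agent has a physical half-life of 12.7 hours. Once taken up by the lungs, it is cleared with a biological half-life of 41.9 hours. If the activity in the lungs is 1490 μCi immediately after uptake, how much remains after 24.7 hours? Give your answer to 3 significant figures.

257 μCi

1/t_eff = 1/t_phys + 1/t_biol = 1/12.7 + 1/41.9 = 0.10261 per hour.
t_eff = 12.7 × 41.9 / (12.7 + 41.9) ≈ 9.746 hours.
Remaining = 1490 × (1/2)^(24.7/9.746) = 1490 × (1/2)^2.5344 ≈ 257.19 μCi.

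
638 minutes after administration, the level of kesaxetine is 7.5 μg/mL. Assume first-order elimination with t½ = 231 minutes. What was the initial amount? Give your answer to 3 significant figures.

Number of half-lives elapsed: n = 638/231 ≈ 2.7619.
A₀ = A × 2^n = 7.5 × 2^2.7619 = 7.5 × 6.7829 ≈ 50.872 μg/mL.

50.9 μg/mL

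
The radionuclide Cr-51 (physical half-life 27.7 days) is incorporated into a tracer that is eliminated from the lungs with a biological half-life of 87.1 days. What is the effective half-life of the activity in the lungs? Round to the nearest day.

21 days

1/t_eff = 1/t_phys + 1/t_biol = 1/27.7 + 1/87.1 = 0.047582 per day.
t_eff = 27.7 × 87.1 / (27.7 + 87.1) ≈ 21.016 days.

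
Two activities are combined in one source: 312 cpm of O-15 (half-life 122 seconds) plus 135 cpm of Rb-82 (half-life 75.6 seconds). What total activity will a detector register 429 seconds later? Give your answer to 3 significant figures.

29.9 cpm

O-15: 312 × (1/2)^(429/122) = 312 × (1/2)^3.5164 ≈ 27.266 cpm.
Rb-82: 135 × (1/2)^(429/75.6) = 135 × (1/2)^5.6746 ≈ 2.6431 cpm.
Total = 27.266 + 2.6431 ≈ 29.909 cpm.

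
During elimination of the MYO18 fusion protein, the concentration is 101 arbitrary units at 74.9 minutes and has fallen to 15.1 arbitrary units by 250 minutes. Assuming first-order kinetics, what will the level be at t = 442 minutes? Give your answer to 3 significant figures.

1.88 arbitrary units

Over Δt = 250 − 74.9 = 175.1 minutes, the level fell by a factor of 101/15.1 ≈ 6.6887.
n = log₂(6.6887) ≈ 2.7417 half-lives, so t½ = 175.1/2.7417 ≈ 63.865 minutes.
From t = 250 to t = 442: 15.1 × (1/2)^((442−250)/63.865) ≈ 1.8792 arbitrary units.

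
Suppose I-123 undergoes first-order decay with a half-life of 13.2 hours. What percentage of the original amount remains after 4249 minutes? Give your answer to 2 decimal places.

4249 minutes = 70.8167 hours.
n = 70.8167/13.2 ≈ 5.3649 half-lives.
Fraction remaining = (1/2)^5.3649 ≈ 0.024266, i.e. 2.4266%.

2.43%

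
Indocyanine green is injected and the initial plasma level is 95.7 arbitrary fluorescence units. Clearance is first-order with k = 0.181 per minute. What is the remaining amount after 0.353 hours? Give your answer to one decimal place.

t½ = ln 2 / k = 0.69315 / 0.181 ≈ 3.8295 minutes.
Convert the elapsed time: 0.353 hours = 21.18 minutes.
Number of half-lives: n = 21.18/3.8295 ≈ 5.5307.
Remaining = 95.7 × (1/2)^5.5307 = 95.7 × 0.021632 ≈ 2.0702 arbitrary fluorescence units.

2.1 arbitrary fluorescence units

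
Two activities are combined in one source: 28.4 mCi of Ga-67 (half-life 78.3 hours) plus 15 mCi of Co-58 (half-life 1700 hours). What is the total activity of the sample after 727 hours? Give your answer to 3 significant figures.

11.2 mCi

Ga-67: 28.4 × (1/2)^(727/78.3) = 28.4 × (1/2)^9.2848 ≈ 0.045532 mCi.
Co-58: 15 × (1/2)^(727/1700) = 15 × (1/2)^0.42765 ≈ 11.152 mCi.
Total = 0.045532 + 11.152 ≈ 11.198 mCi.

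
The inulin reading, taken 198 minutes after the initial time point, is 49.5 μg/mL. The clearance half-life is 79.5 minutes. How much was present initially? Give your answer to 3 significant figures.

Number of half-lives elapsed: n = 198/79.5 ≈ 2.4906.
A₀ = A × 2^n = 49.5 × 2^2.4906 = 49.5 × 5.62 ≈ 278.19 μg/mL.

278 μg/mL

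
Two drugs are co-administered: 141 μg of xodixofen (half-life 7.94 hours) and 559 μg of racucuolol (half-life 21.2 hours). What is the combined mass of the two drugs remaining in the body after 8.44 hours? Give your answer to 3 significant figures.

xodixofen: 141 × (1/2)^(8.44/7.94) = 141 × (1/2)^1.063 ≈ 67.489 μg.
racucuolol: 559 × (1/2)^(8.44/21.2) = 559 × (1/2)^0.39811 ≈ 424.2 μg.
Total = 67.489 + 424.2 ≈ 491.69 μg.

492 μg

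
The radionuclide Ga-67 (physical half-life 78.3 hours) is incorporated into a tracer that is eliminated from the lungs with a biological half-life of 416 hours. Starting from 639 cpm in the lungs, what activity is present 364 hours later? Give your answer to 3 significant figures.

13.9 cpm

1/t_eff = 1/t_phys + 1/t_biol = 1/78.3 + 1/416 = 0.015175 per hour.
t_eff = 78.3 × 416 / (78.3 + 416) ≈ 65.897 hours.
Remaining = 639 × (1/2)^(364/65.897) = 639 × (1/2)^5.5238 ≈ 13.889 cpm.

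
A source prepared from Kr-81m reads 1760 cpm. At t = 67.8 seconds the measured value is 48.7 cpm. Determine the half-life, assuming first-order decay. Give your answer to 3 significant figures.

13.1 seconds

A/A₀ = 48.7/1760 ≈ 0.02767.
n = log₂(36.14) ≈ 5.1755 half-lives elapsed in 67.8 seconds.
t½ = 67.8/5.1755 ≈ 13.1 seconds.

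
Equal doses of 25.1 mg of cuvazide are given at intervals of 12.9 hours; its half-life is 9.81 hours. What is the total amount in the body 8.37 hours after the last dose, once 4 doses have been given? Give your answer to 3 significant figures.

22.6 mg

The 4 doses were given 47.07, 34.17, 21.27, 8.37 hours ago.
Total = 25.1·(1/2)^(47.07/9.81) + 25.1·(1/2)^(34.17/9.81) + 25.1·(1/2)^(21.27/9.81) + 25.1·(1/2)^(8.37/9.81)
      = 0.90216 + 2.2446 + 5.5845 + 13.894 ≈ 22.625 mg.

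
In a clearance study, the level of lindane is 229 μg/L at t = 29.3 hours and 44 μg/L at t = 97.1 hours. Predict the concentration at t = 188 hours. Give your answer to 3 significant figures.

Over Δt = 97.1 − 29.3 = 67.8 hours, the level fell by a factor of 229/44 ≈ 5.2045.
n = log₂(5.2045) ≈ 2.3798 half-lives, so t½ = 67.8/2.3798 ≈ 28.49 hours.
From t = 97.1 to t = 188: 44 × (1/2)^((188−97.1)/28.49) ≈ 4.8194 μg/L.

4.82 μg/L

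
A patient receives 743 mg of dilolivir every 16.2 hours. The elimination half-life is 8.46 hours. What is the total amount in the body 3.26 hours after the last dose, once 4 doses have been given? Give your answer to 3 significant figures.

770 mg

The 4 doses were given 51.86, 35.66, 19.46, 3.26 hours ago.
Total = 743·(1/2)^(51.86/8.46) + 743·(1/2)^(35.66/8.46) + 743·(1/2)^(19.46/8.46) + 743·(1/2)^(3.26/8.46)
      = 10.609 + 40.004 + 150.85 + 568.84 ≈ 770.3 mg.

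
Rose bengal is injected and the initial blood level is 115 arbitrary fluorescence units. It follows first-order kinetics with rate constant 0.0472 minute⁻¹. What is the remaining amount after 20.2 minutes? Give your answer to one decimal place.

44.3 arbitrary fluorescence units

t½ = ln 2 / λ = 0.69315 / 0.0472 ≈ 14.685 minutes.
Number of half-lives: n = 20.2/14.685 ≈ 1.3755.
Remaining = 115 × (1/2)^1.3755 = 115 × 0.38541 ≈ 44.322 arbitrary fluorescence units.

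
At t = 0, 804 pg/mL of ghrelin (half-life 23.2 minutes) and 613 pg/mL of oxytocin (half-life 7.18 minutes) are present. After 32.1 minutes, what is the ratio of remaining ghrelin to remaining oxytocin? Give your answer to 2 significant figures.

11

ghrelin: 804 × (1/2)^(32.1/23.2) = 804 × (1/2)^1.3836 ≈ 308.14 pg/mL.
oxytocin: 613 × (1/2)^(32.1/7.18) = 613 × (1/2)^4.4708 ≈ 27.646 pg/mL.
Ratio ≈ 308.14 / 27.646 ≈ 11.146.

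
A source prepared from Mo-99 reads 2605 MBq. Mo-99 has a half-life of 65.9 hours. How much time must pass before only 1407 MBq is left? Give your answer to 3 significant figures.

58.6 hours

Fraction remaining = 1407/2605 ≈ 0.54012.
n = log₂(2605/1407) = ln(1.8515)/ln 2 ≈ 0.88866 half-lives.
t = n × t½ = 0.88866 × 65.9 ≈ 58.563 hours.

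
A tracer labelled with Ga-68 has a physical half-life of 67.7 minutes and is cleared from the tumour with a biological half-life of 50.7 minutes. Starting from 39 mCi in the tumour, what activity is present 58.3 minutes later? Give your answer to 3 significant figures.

9.68 mCi

1/t_eff = 1/t_phys + 1/t_biol = 1/67.7 + 1/50.7 = 0.034495 per minute.
t_eff = 67.7 × 50.7 / (67.7 + 50.7) ≈ 28.99 minutes.
Remaining = 39 × (1/2)^(58.3/28.99) = 39 × (1/2)^2.0111 ≈ 9.6756 mCi.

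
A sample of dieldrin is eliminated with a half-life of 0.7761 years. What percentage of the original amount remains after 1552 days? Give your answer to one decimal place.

1552 days = 4.25205 years.
n = 4.25205/0.7761 ≈ 5.4787 half-lives.
Fraction remaining = (1/2)^5.4787 ≈ 0.022425, i.e. 2.2425%.

2.2%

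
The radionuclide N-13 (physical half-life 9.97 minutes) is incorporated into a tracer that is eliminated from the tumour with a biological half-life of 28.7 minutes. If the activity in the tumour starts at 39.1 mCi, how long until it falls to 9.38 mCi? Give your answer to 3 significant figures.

1/t_eff = 1/t_phys + 1/t_biol = 1/9.97 + 1/28.7 = 0.13514 per minute.
t_eff = 9.97 × 28.7 / (9.97 + 28.7) ≈ 7.3995 minutes.
n = log₂(39.1/9.38) ≈ 2.0595; t = 2.0595 × 7.3995 ≈ 15.239 minutes.

15.2 minutes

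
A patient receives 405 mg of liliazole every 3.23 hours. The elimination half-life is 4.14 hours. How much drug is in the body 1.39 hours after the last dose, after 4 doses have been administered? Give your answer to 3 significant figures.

The 4 doses were given 11.08, 7.85, 4.62, 1.39 hours ago.
Total = 405·(1/2)^(11.08/4.14) + 405·(1/2)^(7.85/4.14) + 405·(1/2)^(4.62/4.14) + 405·(1/2)^(1.39/4.14)
      = 63.358 + 108.81 + 186.86 + 320.91 ≈ 679.94 mg.

680 mg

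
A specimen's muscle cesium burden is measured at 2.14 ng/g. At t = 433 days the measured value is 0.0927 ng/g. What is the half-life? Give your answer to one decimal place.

95.6 days

A/A₀ = 0.0927/2.14 ≈ 0.043318.
n = log₂(23.085) ≈ 4.5289 half-lives elapsed in 433 days.
t½ = 433/4.5289 ≈ 95.608 days.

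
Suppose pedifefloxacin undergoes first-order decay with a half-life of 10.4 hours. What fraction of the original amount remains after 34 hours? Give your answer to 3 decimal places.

n = 34/10.4 ≈ 3.2692 half-lives.
Fraction remaining = (1/2)^3.2692 ≈ 0.10372.

0.104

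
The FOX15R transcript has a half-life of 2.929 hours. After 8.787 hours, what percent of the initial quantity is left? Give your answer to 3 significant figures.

n = 8.787/2.929 ≈ 3 half-lives.
Fraction remaining = (1/2)^3 ≈ 0.125, i.e. 12.5%.

12.5%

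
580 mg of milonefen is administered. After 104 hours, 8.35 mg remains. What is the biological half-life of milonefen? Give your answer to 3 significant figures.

17.0 hours

A/A₀ = 8.35/580 ≈ 0.014397.
n = log₂(69.461) ≈ 6.1181 half-lives elapsed in 104 hours.
t½ = 104/6.1181 ≈ 16.999 hours.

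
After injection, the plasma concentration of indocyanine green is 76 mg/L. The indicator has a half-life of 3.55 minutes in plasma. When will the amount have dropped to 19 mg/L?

7.1 minutes

19/76 = 1/4, so 2 half-lives have elapsed.
t = 2 × 3.55 = 7.1 minutes.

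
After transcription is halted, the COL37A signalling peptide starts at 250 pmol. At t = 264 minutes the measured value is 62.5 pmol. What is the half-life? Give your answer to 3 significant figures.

132 minutes

A/A₀ = 62.5/250 ≈ 0.25.
n = log₂(4) ≈ 2 half-lives elapsed in 264 minutes.
t½ = 264/2 ≈ 132 minutes.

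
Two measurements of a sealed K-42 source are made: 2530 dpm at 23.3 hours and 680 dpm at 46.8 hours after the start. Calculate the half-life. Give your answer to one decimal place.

Over Δt = 46.8 − 23.3 = 23.5 hours, the level fell by a factor of 2530/680 ≈ 3.7206.
n = log₂(3.7206) ≈ 1.8955 half-lives, so t½ = 23.5/1.8955 ≈ 12.398 hours.

12.4 hours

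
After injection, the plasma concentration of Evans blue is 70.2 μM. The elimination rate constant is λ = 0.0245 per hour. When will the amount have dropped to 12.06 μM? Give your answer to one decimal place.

71.9 hours

t½ = ln 2 / λ = 0.69315 / 0.0245 ≈ 28.292 hours.
Fraction remaining = 12.06/70.2 ≈ 0.17179.
n = log₂(70.2/12.06) = ln(5.8209)/ln 2 ≈ 2.5412 half-lives.
t = n × t½ = 2.5412 × 28.292 ≈ 71.896 hours.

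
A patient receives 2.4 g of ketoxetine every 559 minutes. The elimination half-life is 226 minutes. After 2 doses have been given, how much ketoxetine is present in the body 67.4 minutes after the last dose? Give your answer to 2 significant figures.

2.3 g

The 2 doses were given 626.4, 67.4 minutes ago.
Total = 2.4·(1/2)^(626.4/226) + 2.4·(1/2)^(67.4/226)
      = 0.35144 + 1.9518 ≈ 2.3032 g.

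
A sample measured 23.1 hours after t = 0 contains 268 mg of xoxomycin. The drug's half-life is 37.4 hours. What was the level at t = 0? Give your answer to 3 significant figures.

Number of half-lives elapsed: n = 23.1/37.4 ≈ 0.61765.
A₀ = A × 2^n = 268 × 2^0.61765 = 268 × 1.5344 ≈ 411.21 mg.

411 mg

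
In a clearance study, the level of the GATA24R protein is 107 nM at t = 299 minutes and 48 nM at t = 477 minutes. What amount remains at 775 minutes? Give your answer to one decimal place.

12.5 nM

Over Δt = 477 − 299 = 178 minutes, the level fell by a factor of 107/48 ≈ 2.2292.
n = log₂(2.2292) ≈ 1.1565 half-lives, so t½ = 178/1.1565 ≈ 153.91 minutes.
From t = 477 to t = 775: 48 × (1/2)^((775−477)/153.91) ≈ 12.543 nM.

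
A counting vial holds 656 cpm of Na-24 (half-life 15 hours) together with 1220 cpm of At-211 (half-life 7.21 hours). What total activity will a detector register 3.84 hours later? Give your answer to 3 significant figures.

Na-24: 656 × (1/2)^(3.84/15) = 656 × (1/2)^0.256 ≈ 549.34 cpm.
At-211: 1220 × (1/2)^(3.84/7.21) = 1220 × (1/2)^0.53259 ≈ 843.4 cpm.
Total = 549.34 + 843.4 ≈ 1392.7 cpm.

1390 cpm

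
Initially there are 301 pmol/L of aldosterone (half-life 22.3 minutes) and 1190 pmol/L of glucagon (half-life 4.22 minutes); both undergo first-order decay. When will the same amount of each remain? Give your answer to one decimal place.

Set 301·(1/2)^(t/22.3) = 1190·(1/2)^(t/4.22).
Taking log₂: log₂(301/1190) = t·(1/22.3 − 1/4.22).
log₂(0.25294) = -1.9831; 1/22.3 − 1/4.22 = -0.19212.
t = -1.9831 / -0.19212 ≈ 10.322 minutes.

10.3 minutes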